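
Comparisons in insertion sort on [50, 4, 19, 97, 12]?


Algorithm: insertion sort
Input: [50, 4, 19, 97, 12]
Sorted: [4, 12, 19, 50, 97]

8


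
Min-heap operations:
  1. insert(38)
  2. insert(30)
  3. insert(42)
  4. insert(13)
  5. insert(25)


insert(38) -> [38]
insert(30) -> [30, 38]
insert(42) -> [30, 38, 42]
insert(13) -> [13, 30, 42, 38]
insert(25) -> [13, 25, 42, 38, 30]

Final heap: [13, 25, 42, 38, 30]


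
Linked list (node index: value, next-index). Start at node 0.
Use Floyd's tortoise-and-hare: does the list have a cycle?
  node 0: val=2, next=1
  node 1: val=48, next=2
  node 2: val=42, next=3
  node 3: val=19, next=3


Floyd's tortoise (slow, +1) and hare (fast, +2):
  init: slow=0, fast=0
  step 1: slow=1, fast=2
  step 2: slow=2, fast=3
  step 3: slow=3, fast=3
  slow == fast at node 3: cycle detected

Cycle: yes


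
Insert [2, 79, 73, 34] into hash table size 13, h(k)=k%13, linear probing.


Insert 2: h=2 -> slot 2
Insert 79: h=1 -> slot 1
Insert 73: h=8 -> slot 8
Insert 34: h=8, 1 probes -> slot 9

Table: [None, 79, 2, None, None, None, None, None, 73, 34, None, None, None]


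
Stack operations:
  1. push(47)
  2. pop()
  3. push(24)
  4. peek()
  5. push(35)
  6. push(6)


push(47) -> [47]
pop()->47, []
push(24) -> [24]
peek()->24
push(35) -> [24, 35]
push(6) -> [24, 35, 6]

Final stack: [24, 35, 6]


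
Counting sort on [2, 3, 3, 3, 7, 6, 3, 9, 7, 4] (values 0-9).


Input: [2, 3, 3, 3, 7, 6, 3, 9, 7, 4]
Counts: [0, 0, 1, 4, 1, 0, 1, 2, 0, 1]

Sorted: [2, 3, 3, 3, 3, 4, 6, 7, 7, 9]


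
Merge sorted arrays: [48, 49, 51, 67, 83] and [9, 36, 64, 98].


Take 9 from B
Take 36 from B
Take 48 from A
Take 49 from A
Take 51 from A
Take 64 from B
Take 67 from A
Take 83 from A

Merged: [9, 36, 48, 49, 51, 64, 67, 83, 98]


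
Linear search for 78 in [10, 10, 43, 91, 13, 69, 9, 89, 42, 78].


i=0: 10!=78
i=1: 10!=78
i=2: 43!=78
i=3: 91!=78
i=4: 13!=78
i=5: 69!=78
i=6: 9!=78
i=7: 89!=78
i=8: 42!=78
i=9: 78==78 found!

Found at 9, 10 comps


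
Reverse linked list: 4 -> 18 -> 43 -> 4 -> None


Step 1: curr=4, set curr.next=prev(None) | reversed so far: 4
Step 2: curr=18, set curr.next=prev(4) | reversed so far: 18 -> 4
Step 3: curr=43, set curr.next=prev(18) | reversed so far: 43 -> 18 -> 4
Step 4: curr=4, set curr.next=prev(43) | reversed so far: 4 -> 43 -> 18 -> 4

4 -> 43 -> 18 -> 4 -> None


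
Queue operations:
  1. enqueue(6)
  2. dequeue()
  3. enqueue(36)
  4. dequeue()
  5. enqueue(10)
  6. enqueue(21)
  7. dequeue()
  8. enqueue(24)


enqueue(6) -> [6]
dequeue()->6, []
enqueue(36) -> [36]
dequeue()->36, []
enqueue(10) -> [10]
enqueue(21) -> [10, 21]
dequeue()->10, [21]
enqueue(24) -> [21, 24]

Final queue: [21, 24]


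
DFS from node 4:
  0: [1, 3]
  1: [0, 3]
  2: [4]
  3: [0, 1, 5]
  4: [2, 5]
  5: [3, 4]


Visit 4, push [5, 2]
Visit 2, push []
Visit 5, push [3]
Visit 3, push [1, 0]
Visit 0, push [1]
Visit 1, push []

DFS order: [4, 2, 5, 3, 0, 1]


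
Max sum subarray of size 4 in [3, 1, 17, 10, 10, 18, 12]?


[0:4]: 31
[1:5]: 38
[2:6]: 55
[3:7]: 50

Max: 55 at [2:6]


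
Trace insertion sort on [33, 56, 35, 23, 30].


Initial: [33, 56, 35, 23, 30]
Insert 56: [33, 56, 35, 23, 30]
Insert 35: [33, 35, 56, 23, 30]
Insert 23: [23, 33, 35, 56, 30]
Insert 30: [23, 30, 33, 35, 56]

Sorted: [23, 30, 33, 35, 56]


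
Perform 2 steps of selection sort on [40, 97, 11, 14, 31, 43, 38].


Initial: [40, 97, 11, 14, 31, 43, 38]
Step 1: min=11 at 2
  Swap: [11, 97, 40, 14, 31, 43, 38]
Step 2: min=14 at 3
  Swap: [11, 14, 40, 97, 31, 43, 38]

After 2 steps: [11, 14, 40, 97, 31, 43, 38]


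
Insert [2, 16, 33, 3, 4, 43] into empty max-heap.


Insert 2: [2]
Insert 16: [16, 2]
Insert 33: [33, 2, 16]
Insert 3: [33, 3, 16, 2]
Insert 4: [33, 4, 16, 2, 3]
Insert 43: [43, 4, 33, 2, 3, 16]

Final heap: [43, 4, 33, 2, 3, 16]


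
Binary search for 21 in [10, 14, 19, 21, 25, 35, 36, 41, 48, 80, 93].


Step 1: lo=0, hi=10, mid=5, val=35
Step 2: lo=0, hi=4, mid=2, val=19
Step 3: lo=3, hi=4, mid=3, val=21

Found at index 3


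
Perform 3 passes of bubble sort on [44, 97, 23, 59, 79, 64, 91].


Initial: [44, 97, 23, 59, 79, 64, 91]
Pass 1: [44, 23, 59, 79, 64, 91, 97] (5 swaps)
Pass 2: [23, 44, 59, 64, 79, 91, 97] (2 swaps)
Pass 3: [23, 44, 59, 64, 79, 91, 97] (0 swaps)

After 3 passes: [23, 44, 59, 64, 79, 91, 97]


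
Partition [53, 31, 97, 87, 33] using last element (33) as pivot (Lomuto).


Pivot: 33
  31 <= 33: swap -> [31, 53, 97, 87, 33]
Place pivot at 1: [31, 33, 97, 87, 53]

Partitioned: [31, 33, 97, 87, 53]


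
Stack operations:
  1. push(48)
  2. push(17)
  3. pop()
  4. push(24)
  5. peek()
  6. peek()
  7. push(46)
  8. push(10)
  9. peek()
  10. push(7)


push(48) -> [48]
push(17) -> [48, 17]
pop()->17, [48]
push(24) -> [48, 24]
peek()->24
peek()->24
push(46) -> [48, 24, 46]
push(10) -> [48, 24, 46, 10]
peek()->10
push(7) -> [48, 24, 46, 10, 7]

Final stack: [48, 24, 46, 10, 7]


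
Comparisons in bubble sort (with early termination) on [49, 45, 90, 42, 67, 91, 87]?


Algorithm: bubble sort (with early termination)
Input: [49, 45, 90, 42, 67, 91, 87]
Sorted: [42, 45, 49, 67, 87, 90, 91]

18


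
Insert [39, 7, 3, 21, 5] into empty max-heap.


Insert 39: [39]
Insert 7: [39, 7]
Insert 3: [39, 7, 3]
Insert 21: [39, 21, 3, 7]
Insert 5: [39, 21, 3, 7, 5]

Final heap: [39, 21, 3, 7, 5]


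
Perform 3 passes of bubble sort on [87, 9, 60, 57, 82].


Initial: [87, 9, 60, 57, 82]
Pass 1: [9, 60, 57, 82, 87] (4 swaps)
Pass 2: [9, 57, 60, 82, 87] (1 swaps)
Pass 3: [9, 57, 60, 82, 87] (0 swaps)

After 3 passes: [9, 57, 60, 82, 87]


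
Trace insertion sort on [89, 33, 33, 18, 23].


Initial: [89, 33, 33, 18, 23]
Insert 33: [33, 89, 33, 18, 23]
Insert 33: [33, 33, 89, 18, 23]
Insert 18: [18, 33, 33, 89, 23]
Insert 23: [18, 23, 33, 33, 89]

Sorted: [18, 23, 33, 33, 89]


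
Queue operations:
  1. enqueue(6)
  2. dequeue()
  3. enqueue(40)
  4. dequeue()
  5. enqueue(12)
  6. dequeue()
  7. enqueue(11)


enqueue(6) -> [6]
dequeue()->6, []
enqueue(40) -> [40]
dequeue()->40, []
enqueue(12) -> [12]
dequeue()->12, []
enqueue(11) -> [11]

Final queue: [11]


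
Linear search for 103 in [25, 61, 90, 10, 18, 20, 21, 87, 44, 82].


i=0: 25!=103
i=1: 61!=103
i=2: 90!=103
i=3: 10!=103
i=4: 18!=103
i=5: 20!=103
i=6: 21!=103
i=7: 87!=103
i=8: 44!=103
i=9: 82!=103

Not found, 10 comps


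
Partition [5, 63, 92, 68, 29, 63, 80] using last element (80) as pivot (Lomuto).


Pivot: 80
  5 <= 80: advance i (no swap)
  63 <= 80: advance i (no swap)
  68 <= 80: swap -> [5, 63, 68, 92, 29, 63, 80]
  29 <= 80: swap -> [5, 63, 68, 29, 92, 63, 80]
  63 <= 80: swap -> [5, 63, 68, 29, 63, 92, 80]
Place pivot at 5: [5, 63, 68, 29, 63, 80, 92]

Partitioned: [5, 63, 68, 29, 63, 80, 92]


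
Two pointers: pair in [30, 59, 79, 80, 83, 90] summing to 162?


lo=0(30)+hi=5(90)=120
lo=1(59)+hi=5(90)=149
lo=2(79)+hi=5(90)=169
lo=2(79)+hi=4(83)=162

Yes: 79+83=162


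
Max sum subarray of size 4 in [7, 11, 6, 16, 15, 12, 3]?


[0:4]: 40
[1:5]: 48
[2:6]: 49
[3:7]: 46

Max: 49 at [2:6]


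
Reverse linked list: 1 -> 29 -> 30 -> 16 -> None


Step 1: curr=1, set curr.next=prev(None) | reversed so far: 1
Step 2: curr=29, set curr.next=prev(1) | reversed so far: 29 -> 1
Step 3: curr=30, set curr.next=prev(29) | reversed so far: 30 -> 29 -> 1
Step 4: curr=16, set curr.next=prev(30) | reversed so far: 16 -> 30 -> 29 -> 1

16 -> 30 -> 29 -> 1 -> None


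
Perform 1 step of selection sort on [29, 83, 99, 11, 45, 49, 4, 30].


Initial: [29, 83, 99, 11, 45, 49, 4, 30]
Step 1: min=4 at 6
  Swap: [4, 83, 99, 11, 45, 49, 29, 30]

After 1 step: [4, 83, 99, 11, 45, 49, 29, 30]


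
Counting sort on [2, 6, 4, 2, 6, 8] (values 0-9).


Input: [2, 6, 4, 2, 6, 8]
Counts: [0, 0, 2, 0, 1, 0, 2, 0, 1, 0]

Sorted: [2, 2, 4, 6, 6, 8]


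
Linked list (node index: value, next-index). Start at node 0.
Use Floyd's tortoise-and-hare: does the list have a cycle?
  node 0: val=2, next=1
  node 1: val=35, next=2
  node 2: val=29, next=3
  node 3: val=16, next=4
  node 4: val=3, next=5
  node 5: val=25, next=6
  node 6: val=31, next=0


Floyd's tortoise (slow, +1) and hare (fast, +2):
  init: slow=0, fast=0
  step 1: slow=1, fast=2
  step 2: slow=2, fast=4
  step 3: slow=3, fast=6
  step 4: slow=4, fast=1
  step 5: slow=5, fast=3
  step 6: slow=6, fast=5
  step 7: slow=0, fast=0
  slow == fast at node 0: cycle detected

Cycle: yes


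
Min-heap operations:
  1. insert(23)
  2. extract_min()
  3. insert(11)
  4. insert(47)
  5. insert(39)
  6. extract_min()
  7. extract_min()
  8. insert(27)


insert(23) -> [23]
extract_min()->23, []
insert(11) -> [11]
insert(47) -> [11, 47]
insert(39) -> [11, 47, 39]
extract_min()->11, [39, 47]
extract_min()->39, [47]
insert(27) -> [27, 47]

Final heap: [27, 47]


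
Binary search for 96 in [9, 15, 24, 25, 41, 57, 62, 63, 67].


Step 1: lo=0, hi=8, mid=4, val=41
Step 2: lo=5, hi=8, mid=6, val=62
Step 3: lo=7, hi=8, mid=7, val=63
Step 4: lo=8, hi=8, mid=8, val=67

Not found


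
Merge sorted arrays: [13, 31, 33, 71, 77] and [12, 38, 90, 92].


Take 12 from B
Take 13 from A
Take 31 from A
Take 33 from A
Take 38 from B
Take 71 from A
Take 77 from A

Merged: [12, 13, 31, 33, 38, 71, 77, 90, 92]


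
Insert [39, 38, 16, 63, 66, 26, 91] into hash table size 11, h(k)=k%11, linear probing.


Insert 39: h=6 -> slot 6
Insert 38: h=5 -> slot 5
Insert 16: h=5, 2 probes -> slot 7
Insert 63: h=8 -> slot 8
Insert 66: h=0 -> slot 0
Insert 26: h=4 -> slot 4
Insert 91: h=3 -> slot 3

Table: [66, None, None, 91, 26, 38, 39, 16, 63, None, None]


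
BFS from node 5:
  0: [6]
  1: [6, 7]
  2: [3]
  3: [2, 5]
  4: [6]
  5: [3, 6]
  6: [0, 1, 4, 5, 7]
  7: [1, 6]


Visit 5, enqueue [3, 6]
Visit 3, enqueue [2]
Visit 6, enqueue [0, 1, 4, 7]
Visit 2, enqueue []
Visit 0, enqueue []
Visit 1, enqueue []
Visit 4, enqueue []
Visit 7, enqueue []

BFS order: [5, 3, 6, 2, 0, 1, 4, 7]


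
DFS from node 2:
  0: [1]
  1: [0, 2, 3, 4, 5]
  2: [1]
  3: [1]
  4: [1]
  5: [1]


Visit 2, push [1]
Visit 1, push [5, 4, 3, 0]
Visit 0, push []
Visit 3, push []
Visit 4, push []
Visit 5, push []

DFS order: [2, 1, 0, 3, 4, 5]


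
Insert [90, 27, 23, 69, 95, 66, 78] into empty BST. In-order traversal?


Insert 90: root
Insert 27: L from 90
Insert 23: L from 90 -> L from 27
Insert 69: L from 90 -> R from 27
Insert 95: R from 90
Insert 66: L from 90 -> R from 27 -> L from 69
Insert 78: L from 90 -> R from 27 -> R from 69

In-order: [23, 27, 66, 69, 78, 90, 95]


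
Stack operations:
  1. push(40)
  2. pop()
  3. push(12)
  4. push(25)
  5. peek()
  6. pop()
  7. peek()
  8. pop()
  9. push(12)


push(40) -> [40]
pop()->40, []
push(12) -> [12]
push(25) -> [12, 25]
peek()->25
pop()->25, [12]
peek()->12
pop()->12, []
push(12) -> [12]

Final stack: [12]


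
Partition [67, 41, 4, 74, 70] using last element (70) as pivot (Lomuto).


Pivot: 70
  67 <= 70: advance i (no swap)
  41 <= 70: advance i (no swap)
  4 <= 70: advance i (no swap)
Place pivot at 3: [67, 41, 4, 70, 74]

Partitioned: [67, 41, 4, 70, 74]


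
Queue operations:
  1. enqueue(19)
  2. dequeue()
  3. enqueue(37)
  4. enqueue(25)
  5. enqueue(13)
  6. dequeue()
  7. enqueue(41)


enqueue(19) -> [19]
dequeue()->19, []
enqueue(37) -> [37]
enqueue(25) -> [37, 25]
enqueue(13) -> [37, 25, 13]
dequeue()->37, [25, 13]
enqueue(41) -> [25, 13, 41]

Final queue: [25, 13, 41]


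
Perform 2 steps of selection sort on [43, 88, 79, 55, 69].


Initial: [43, 88, 79, 55, 69]
Step 1: min=43 at 0
  Swap: [43, 88, 79, 55, 69]
Step 2: min=55 at 3
  Swap: [43, 55, 79, 88, 69]

After 2 steps: [43, 55, 79, 88, 69]


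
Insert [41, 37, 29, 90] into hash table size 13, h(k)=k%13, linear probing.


Insert 41: h=2 -> slot 2
Insert 37: h=11 -> slot 11
Insert 29: h=3 -> slot 3
Insert 90: h=12 -> slot 12

Table: [None, None, 41, 29, None, None, None, None, None, None, None, 37, 90]


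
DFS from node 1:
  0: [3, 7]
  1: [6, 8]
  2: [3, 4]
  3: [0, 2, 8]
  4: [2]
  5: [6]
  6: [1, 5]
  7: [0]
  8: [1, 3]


Visit 1, push [8, 6]
Visit 6, push [5]
Visit 5, push []
Visit 8, push [3]
Visit 3, push [2, 0]
Visit 0, push [7]
Visit 7, push []
Visit 2, push [4]
Visit 4, push []

DFS order: [1, 6, 5, 8, 3, 0, 7, 2, 4]


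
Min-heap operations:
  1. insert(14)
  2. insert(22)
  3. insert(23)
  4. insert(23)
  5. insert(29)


insert(14) -> [14]
insert(22) -> [14, 22]
insert(23) -> [14, 22, 23]
insert(23) -> [14, 22, 23, 23]
insert(29) -> [14, 22, 23, 23, 29]

Final heap: [14, 22, 23, 23, 29]


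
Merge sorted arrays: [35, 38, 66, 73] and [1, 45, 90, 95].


Take 1 from B
Take 35 from A
Take 38 from A
Take 45 from B
Take 66 from A
Take 73 from A

Merged: [1, 35, 38, 45, 66, 73, 90, 95]


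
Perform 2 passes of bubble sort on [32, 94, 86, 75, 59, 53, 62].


Initial: [32, 94, 86, 75, 59, 53, 62]
Pass 1: [32, 86, 75, 59, 53, 62, 94] (5 swaps)
Pass 2: [32, 75, 59, 53, 62, 86, 94] (4 swaps)

After 2 passes: [32, 75, 59, 53, 62, 86, 94]


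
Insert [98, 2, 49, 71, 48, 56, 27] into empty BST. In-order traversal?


Insert 98: root
Insert 2: L from 98
Insert 49: L from 98 -> R from 2
Insert 71: L from 98 -> R from 2 -> R from 49
Insert 48: L from 98 -> R from 2 -> L from 49
Insert 56: L from 98 -> R from 2 -> R from 49 -> L from 71
Insert 27: L from 98 -> R from 2 -> L from 49 -> L from 48

In-order: [2, 27, 48, 49, 56, 71, 98]


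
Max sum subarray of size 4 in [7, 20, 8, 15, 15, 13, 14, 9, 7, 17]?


[0:4]: 50
[1:5]: 58
[2:6]: 51
[3:7]: 57
[4:8]: 51
[5:9]: 43
[6:10]: 47

Max: 58 at [1:5]


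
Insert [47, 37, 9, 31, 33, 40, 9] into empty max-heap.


Insert 47: [47]
Insert 37: [47, 37]
Insert 9: [47, 37, 9]
Insert 31: [47, 37, 9, 31]
Insert 33: [47, 37, 9, 31, 33]
Insert 40: [47, 37, 40, 31, 33, 9]
Insert 9: [47, 37, 40, 31, 33, 9, 9]

Final heap: [47, 37, 40, 31, 33, 9, 9]


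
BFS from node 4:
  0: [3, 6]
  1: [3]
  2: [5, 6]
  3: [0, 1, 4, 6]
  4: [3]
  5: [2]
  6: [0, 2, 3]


Visit 4, enqueue [3]
Visit 3, enqueue [0, 1, 6]
Visit 0, enqueue []
Visit 1, enqueue []
Visit 6, enqueue [2]
Visit 2, enqueue [5]
Visit 5, enqueue []

BFS order: [4, 3, 0, 1, 6, 2, 5]


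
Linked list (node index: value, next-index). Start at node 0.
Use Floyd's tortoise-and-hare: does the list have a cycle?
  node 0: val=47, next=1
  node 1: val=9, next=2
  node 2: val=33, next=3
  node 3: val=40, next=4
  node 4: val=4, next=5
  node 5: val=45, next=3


Floyd's tortoise (slow, +1) and hare (fast, +2):
  init: slow=0, fast=0
  step 1: slow=1, fast=2
  step 2: slow=2, fast=4
  step 3: slow=3, fast=3
  slow == fast at node 3: cycle detected

Cycle: yes


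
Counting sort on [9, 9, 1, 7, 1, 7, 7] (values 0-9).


Input: [9, 9, 1, 7, 1, 7, 7]
Counts: [0, 2, 0, 0, 0, 0, 0, 3, 0, 2]

Sorted: [1, 1, 7, 7, 7, 9, 9]


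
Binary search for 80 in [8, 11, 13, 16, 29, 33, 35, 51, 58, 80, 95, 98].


Step 1: lo=0, hi=11, mid=5, val=33
Step 2: lo=6, hi=11, mid=8, val=58
Step 3: lo=9, hi=11, mid=10, val=95
Step 4: lo=9, hi=9, mid=9, val=80

Found at index 9


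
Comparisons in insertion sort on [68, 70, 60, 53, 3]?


Algorithm: insertion sort
Input: [68, 70, 60, 53, 3]
Sorted: [3, 53, 60, 68, 70]

10


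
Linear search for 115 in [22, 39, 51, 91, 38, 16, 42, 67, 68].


i=0: 22!=115
i=1: 39!=115
i=2: 51!=115
i=3: 91!=115
i=4: 38!=115
i=5: 16!=115
i=6: 42!=115
i=7: 67!=115
i=8: 68!=115

Not found, 9 comps


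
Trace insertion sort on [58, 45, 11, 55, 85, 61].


Initial: [58, 45, 11, 55, 85, 61]
Insert 45: [45, 58, 11, 55, 85, 61]
Insert 11: [11, 45, 58, 55, 85, 61]
Insert 55: [11, 45, 55, 58, 85, 61]
Insert 85: [11, 45, 55, 58, 85, 61]
Insert 61: [11, 45, 55, 58, 61, 85]

Sorted: [11, 45, 55, 58, 61, 85]


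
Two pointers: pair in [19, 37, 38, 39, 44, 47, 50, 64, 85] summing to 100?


lo=0(19)+hi=8(85)=104
lo=0(19)+hi=7(64)=83
lo=1(37)+hi=7(64)=101
lo=1(37)+hi=6(50)=87
lo=2(38)+hi=6(50)=88
lo=3(39)+hi=6(50)=89
lo=4(44)+hi=6(50)=94
lo=5(47)+hi=6(50)=97

No pair found


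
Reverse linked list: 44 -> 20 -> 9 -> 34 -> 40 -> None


Step 1: curr=44, set curr.next=prev(None) | reversed so far: 44
Step 2: curr=20, set curr.next=prev(44) | reversed so far: 20 -> 44
Step 3: curr=9, set curr.next=prev(20) | reversed so far: 9 -> 20 -> 44
Step 4: curr=34, set curr.next=prev(9) | reversed so far: 34 -> 9 -> 20 -> 44
Step 5: curr=40, set curr.next=prev(34) | reversed so far: 40 -> 34 -> 9 -> 20 -> 44

40 -> 34 -> 9 -> 20 -> 44 -> None


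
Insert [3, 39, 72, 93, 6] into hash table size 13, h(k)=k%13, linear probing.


Insert 3: h=3 -> slot 3
Insert 39: h=0 -> slot 0
Insert 72: h=7 -> slot 7
Insert 93: h=2 -> slot 2
Insert 6: h=6 -> slot 6

Table: [39, None, 93, 3, None, None, 6, 72, None, None, None, None, None]


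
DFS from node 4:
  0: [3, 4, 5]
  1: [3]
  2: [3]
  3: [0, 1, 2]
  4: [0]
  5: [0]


Visit 4, push [0]
Visit 0, push [5, 3]
Visit 3, push [2, 1]
Visit 1, push []
Visit 2, push []
Visit 5, push []

DFS order: [4, 0, 3, 1, 2, 5]


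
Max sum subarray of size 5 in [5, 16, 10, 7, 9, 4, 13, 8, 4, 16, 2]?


[0:5]: 47
[1:6]: 46
[2:7]: 43
[3:8]: 41
[4:9]: 38
[5:10]: 45
[6:11]: 43

Max: 47 at [0:5]


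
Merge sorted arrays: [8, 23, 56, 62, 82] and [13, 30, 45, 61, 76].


Take 8 from A
Take 13 from B
Take 23 from A
Take 30 from B
Take 45 from B
Take 56 from A
Take 61 from B
Take 62 from A
Take 76 from B

Merged: [8, 13, 23, 30, 45, 56, 61, 62, 76, 82]


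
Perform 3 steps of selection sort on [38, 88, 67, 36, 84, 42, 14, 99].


Initial: [38, 88, 67, 36, 84, 42, 14, 99]
Step 1: min=14 at 6
  Swap: [14, 88, 67, 36, 84, 42, 38, 99]
Step 2: min=36 at 3
  Swap: [14, 36, 67, 88, 84, 42, 38, 99]
Step 3: min=38 at 6
  Swap: [14, 36, 38, 88, 84, 42, 67, 99]

After 3 steps: [14, 36, 38, 88, 84, 42, 67, 99]


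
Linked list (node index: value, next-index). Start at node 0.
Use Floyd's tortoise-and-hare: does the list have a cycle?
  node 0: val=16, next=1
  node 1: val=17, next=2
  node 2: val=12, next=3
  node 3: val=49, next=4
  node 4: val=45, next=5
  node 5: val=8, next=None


Floyd's tortoise (slow, +1) and hare (fast, +2):
  init: slow=0, fast=0
  step 1: slow=1, fast=2
  step 2: slow=2, fast=4
  step 3: fast 4->5->None, no cycle

Cycle: no


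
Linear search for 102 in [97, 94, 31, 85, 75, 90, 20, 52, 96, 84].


i=0: 97!=102
i=1: 94!=102
i=2: 31!=102
i=3: 85!=102
i=4: 75!=102
i=5: 90!=102
i=6: 20!=102
i=7: 52!=102
i=8: 96!=102
i=9: 84!=102

Not found, 10 comps


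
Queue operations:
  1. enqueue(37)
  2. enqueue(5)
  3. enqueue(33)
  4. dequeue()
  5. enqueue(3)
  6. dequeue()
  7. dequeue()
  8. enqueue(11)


enqueue(37) -> [37]
enqueue(5) -> [37, 5]
enqueue(33) -> [37, 5, 33]
dequeue()->37, [5, 33]
enqueue(3) -> [5, 33, 3]
dequeue()->5, [33, 3]
dequeue()->33, [3]
enqueue(11) -> [3, 11]

Final queue: [3, 11]


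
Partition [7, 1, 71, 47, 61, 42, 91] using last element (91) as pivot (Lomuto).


Pivot: 91
  7 <= 91: advance i (no swap)
  1 <= 91: advance i (no swap)
  71 <= 91: advance i (no swap)
  47 <= 91: advance i (no swap)
  61 <= 91: advance i (no swap)
  42 <= 91: advance i (no swap)
Place pivot at 6: [7, 1, 71, 47, 61, 42, 91]

Partitioned: [7, 1, 71, 47, 61, 42, 91]


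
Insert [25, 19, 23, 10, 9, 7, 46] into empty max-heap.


Insert 25: [25]
Insert 19: [25, 19]
Insert 23: [25, 19, 23]
Insert 10: [25, 19, 23, 10]
Insert 9: [25, 19, 23, 10, 9]
Insert 7: [25, 19, 23, 10, 9, 7]
Insert 46: [46, 19, 25, 10, 9, 7, 23]

Final heap: [46, 19, 25, 10, 9, 7, 23]


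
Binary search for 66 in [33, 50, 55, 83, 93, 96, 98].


Step 1: lo=0, hi=6, mid=3, val=83
Step 2: lo=0, hi=2, mid=1, val=50
Step 3: lo=2, hi=2, mid=2, val=55

Not found


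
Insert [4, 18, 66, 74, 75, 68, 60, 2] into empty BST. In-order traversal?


Insert 4: root
Insert 18: R from 4
Insert 66: R from 4 -> R from 18
Insert 74: R from 4 -> R from 18 -> R from 66
Insert 75: R from 4 -> R from 18 -> R from 66 -> R from 74
Insert 68: R from 4 -> R from 18 -> R from 66 -> L from 74
Insert 60: R from 4 -> R from 18 -> L from 66
Insert 2: L from 4

In-order: [2, 4, 18, 60, 66, 68, 74, 75]


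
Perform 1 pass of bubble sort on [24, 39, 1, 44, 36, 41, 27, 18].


Initial: [24, 39, 1, 44, 36, 41, 27, 18]
Pass 1: [24, 1, 39, 36, 41, 27, 18, 44] (5 swaps)

After 1 pass: [24, 1, 39, 36, 41, 27, 18, 44]


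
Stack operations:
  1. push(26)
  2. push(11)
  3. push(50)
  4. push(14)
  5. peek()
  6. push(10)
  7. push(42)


push(26) -> [26]
push(11) -> [26, 11]
push(50) -> [26, 11, 50]
push(14) -> [26, 11, 50, 14]
peek()->14
push(10) -> [26, 11, 50, 14, 10]
push(42) -> [26, 11, 50, 14, 10, 42]

Final stack: [26, 11, 50, 14, 10, 42]


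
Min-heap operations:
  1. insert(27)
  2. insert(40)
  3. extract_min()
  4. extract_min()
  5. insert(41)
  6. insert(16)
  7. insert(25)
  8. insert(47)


insert(27) -> [27]
insert(40) -> [27, 40]
extract_min()->27, [40]
extract_min()->40, []
insert(41) -> [41]
insert(16) -> [16, 41]
insert(25) -> [16, 41, 25]
insert(47) -> [16, 41, 25, 47]

Final heap: [16, 41, 25, 47]


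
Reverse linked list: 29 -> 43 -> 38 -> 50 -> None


Step 1: curr=29, set curr.next=prev(None) | reversed so far: 29
Step 2: curr=43, set curr.next=prev(29) | reversed so far: 43 -> 29
Step 3: curr=38, set curr.next=prev(43) | reversed so far: 38 -> 43 -> 29
Step 4: curr=50, set curr.next=prev(38) | reversed so far: 50 -> 38 -> 43 -> 29

50 -> 38 -> 43 -> 29 -> None


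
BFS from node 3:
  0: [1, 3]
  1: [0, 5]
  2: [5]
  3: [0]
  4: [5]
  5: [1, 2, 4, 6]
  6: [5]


Visit 3, enqueue [0]
Visit 0, enqueue [1]
Visit 1, enqueue [5]
Visit 5, enqueue [2, 4, 6]
Visit 2, enqueue []
Visit 4, enqueue []
Visit 6, enqueue []

BFS order: [3, 0, 1, 5, 2, 4, 6]


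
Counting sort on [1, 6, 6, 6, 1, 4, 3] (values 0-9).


Input: [1, 6, 6, 6, 1, 4, 3]
Counts: [0, 2, 0, 1, 1, 0, 3, 0, 0, 0]

Sorted: [1, 1, 3, 4, 6, 6, 6]


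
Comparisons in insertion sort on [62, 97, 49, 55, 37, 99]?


Algorithm: insertion sort
Input: [62, 97, 49, 55, 37, 99]
Sorted: [37, 49, 55, 62, 97, 99]

11


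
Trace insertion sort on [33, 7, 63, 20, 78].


Initial: [33, 7, 63, 20, 78]
Insert 7: [7, 33, 63, 20, 78]
Insert 63: [7, 33, 63, 20, 78]
Insert 20: [7, 20, 33, 63, 78]
Insert 78: [7, 20, 33, 63, 78]

Sorted: [7, 20, 33, 63, 78]


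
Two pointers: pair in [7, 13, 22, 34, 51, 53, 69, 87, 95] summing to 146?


lo=0(7)+hi=8(95)=102
lo=1(13)+hi=8(95)=108
lo=2(22)+hi=8(95)=117
lo=3(34)+hi=8(95)=129
lo=4(51)+hi=8(95)=146

Yes: 51+95=146


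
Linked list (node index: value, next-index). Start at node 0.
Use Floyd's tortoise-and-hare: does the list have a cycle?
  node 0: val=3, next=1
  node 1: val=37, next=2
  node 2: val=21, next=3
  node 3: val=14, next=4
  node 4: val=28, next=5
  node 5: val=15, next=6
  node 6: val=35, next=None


Floyd's tortoise (slow, +1) and hare (fast, +2):
  init: slow=0, fast=0
  step 1: slow=1, fast=2
  step 2: slow=2, fast=4
  step 3: slow=3, fast=6
  step 4: fast -> None, no cycle

Cycle: no


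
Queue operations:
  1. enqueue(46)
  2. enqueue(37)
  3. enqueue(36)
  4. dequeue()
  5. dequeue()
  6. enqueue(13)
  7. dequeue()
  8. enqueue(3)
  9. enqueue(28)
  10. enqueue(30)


enqueue(46) -> [46]
enqueue(37) -> [46, 37]
enqueue(36) -> [46, 37, 36]
dequeue()->46, [37, 36]
dequeue()->37, [36]
enqueue(13) -> [36, 13]
dequeue()->36, [13]
enqueue(3) -> [13, 3]
enqueue(28) -> [13, 3, 28]
enqueue(30) -> [13, 3, 28, 30]

Final queue: [13, 3, 28, 30]


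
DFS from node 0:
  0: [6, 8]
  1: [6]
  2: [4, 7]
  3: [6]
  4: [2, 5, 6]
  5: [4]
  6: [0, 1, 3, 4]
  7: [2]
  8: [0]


Visit 0, push [8, 6]
Visit 6, push [4, 3, 1]
Visit 1, push []
Visit 3, push []
Visit 4, push [5, 2]
Visit 2, push [7]
Visit 7, push []
Visit 5, push []
Visit 8, push []

DFS order: [0, 6, 1, 3, 4, 2, 7, 5, 8]


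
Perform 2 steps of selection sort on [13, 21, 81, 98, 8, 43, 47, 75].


Initial: [13, 21, 81, 98, 8, 43, 47, 75]
Step 1: min=8 at 4
  Swap: [8, 21, 81, 98, 13, 43, 47, 75]
Step 2: min=13 at 4
  Swap: [8, 13, 81, 98, 21, 43, 47, 75]

After 2 steps: [8, 13, 81, 98, 21, 43, 47, 75]


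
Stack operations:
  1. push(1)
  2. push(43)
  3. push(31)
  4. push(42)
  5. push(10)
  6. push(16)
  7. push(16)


push(1) -> [1]
push(43) -> [1, 43]
push(31) -> [1, 43, 31]
push(42) -> [1, 43, 31, 42]
push(10) -> [1, 43, 31, 42, 10]
push(16) -> [1, 43, 31, 42, 10, 16]
push(16) -> [1, 43, 31, 42, 10, 16, 16]

Final stack: [1, 43, 31, 42, 10, 16, 16]


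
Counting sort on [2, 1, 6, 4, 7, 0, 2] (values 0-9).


Input: [2, 1, 6, 4, 7, 0, 2]
Counts: [1, 1, 2, 0, 1, 0, 1, 1, 0, 0]

Sorted: [0, 1, 2, 2, 4, 6, 7]


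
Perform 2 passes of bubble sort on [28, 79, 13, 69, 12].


Initial: [28, 79, 13, 69, 12]
Pass 1: [28, 13, 69, 12, 79] (3 swaps)
Pass 2: [13, 28, 12, 69, 79] (2 swaps)

After 2 passes: [13, 28, 12, 69, 79]


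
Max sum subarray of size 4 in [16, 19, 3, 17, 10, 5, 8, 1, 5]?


[0:4]: 55
[1:5]: 49
[2:6]: 35
[3:7]: 40
[4:8]: 24
[5:9]: 19

Max: 55 at [0:4]


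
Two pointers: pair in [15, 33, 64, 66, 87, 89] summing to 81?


lo=0(15)+hi=5(89)=104
lo=0(15)+hi=4(87)=102
lo=0(15)+hi=3(66)=81

Yes: 15+66=81


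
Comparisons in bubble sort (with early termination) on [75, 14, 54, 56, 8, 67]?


Algorithm: bubble sort (with early termination)
Input: [75, 14, 54, 56, 8, 67]
Sorted: [8, 14, 54, 56, 67, 75]

15


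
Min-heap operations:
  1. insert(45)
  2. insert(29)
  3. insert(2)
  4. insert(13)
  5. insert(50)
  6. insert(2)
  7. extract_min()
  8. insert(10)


insert(45) -> [45]
insert(29) -> [29, 45]
insert(2) -> [2, 45, 29]
insert(13) -> [2, 13, 29, 45]
insert(50) -> [2, 13, 29, 45, 50]
insert(2) -> [2, 13, 2, 45, 50, 29]
extract_min()->2, [2, 13, 29, 45, 50]
insert(10) -> [2, 13, 10, 45, 50, 29]

Final heap: [2, 13, 10, 45, 50, 29]


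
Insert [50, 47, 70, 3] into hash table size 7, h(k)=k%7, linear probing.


Insert 50: h=1 -> slot 1
Insert 47: h=5 -> slot 5
Insert 70: h=0 -> slot 0
Insert 3: h=3 -> slot 3

Table: [70, 50, None, 3, None, 47, None]


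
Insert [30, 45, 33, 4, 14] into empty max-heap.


Insert 30: [30]
Insert 45: [45, 30]
Insert 33: [45, 30, 33]
Insert 4: [45, 30, 33, 4]
Insert 14: [45, 30, 33, 4, 14]

Final heap: [45, 30, 33, 4, 14]


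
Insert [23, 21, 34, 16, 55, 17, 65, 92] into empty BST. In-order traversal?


Insert 23: root
Insert 21: L from 23
Insert 34: R from 23
Insert 16: L from 23 -> L from 21
Insert 55: R from 23 -> R from 34
Insert 17: L from 23 -> L from 21 -> R from 16
Insert 65: R from 23 -> R from 34 -> R from 55
Insert 92: R from 23 -> R from 34 -> R from 55 -> R from 65

In-order: [16, 17, 21, 23, 34, 55, 65, 92]


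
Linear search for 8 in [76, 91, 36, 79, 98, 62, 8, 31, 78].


i=0: 76!=8
i=1: 91!=8
i=2: 36!=8
i=3: 79!=8
i=4: 98!=8
i=5: 62!=8
i=6: 8==8 found!

Found at 6, 7 comps


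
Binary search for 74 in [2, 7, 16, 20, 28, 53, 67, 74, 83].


Step 1: lo=0, hi=8, mid=4, val=28
Step 2: lo=5, hi=8, mid=6, val=67
Step 3: lo=7, hi=8, mid=7, val=74

Found at index 7


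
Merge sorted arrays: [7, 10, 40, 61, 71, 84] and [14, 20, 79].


Take 7 from A
Take 10 from A
Take 14 from B
Take 20 from B
Take 40 from A
Take 61 from A
Take 71 from A
Take 79 from B

Merged: [7, 10, 14, 20, 40, 61, 71, 79, 84]


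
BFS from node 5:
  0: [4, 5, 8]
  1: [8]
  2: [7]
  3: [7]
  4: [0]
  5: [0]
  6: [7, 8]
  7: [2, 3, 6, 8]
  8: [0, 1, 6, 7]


Visit 5, enqueue [0]
Visit 0, enqueue [4, 8]
Visit 4, enqueue []
Visit 8, enqueue [1, 6, 7]
Visit 1, enqueue []
Visit 6, enqueue []
Visit 7, enqueue [2, 3]
Visit 2, enqueue []
Visit 3, enqueue []

BFS order: [5, 0, 4, 8, 1, 6, 7, 2, 3]


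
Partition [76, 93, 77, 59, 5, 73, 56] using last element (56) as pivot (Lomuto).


Pivot: 56
  5 <= 56: swap -> [5, 93, 77, 59, 76, 73, 56]
Place pivot at 1: [5, 56, 77, 59, 76, 73, 93]

Partitioned: [5, 56, 77, 59, 76, 73, 93]


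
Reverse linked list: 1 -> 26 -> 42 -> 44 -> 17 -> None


Step 1: curr=1, set curr.next=prev(None) | reversed so far: 1
Step 2: curr=26, set curr.next=prev(1) | reversed so far: 26 -> 1
Step 3: curr=42, set curr.next=prev(26) | reversed so far: 42 -> 26 -> 1
Step 4: curr=44, set curr.next=prev(42) | reversed so far: 44 -> 42 -> 26 -> 1
Step 5: curr=17, set curr.next=prev(44) | reversed so far: 17 -> 44 -> 42 -> 26 -> 1

17 -> 44 -> 42 -> 26 -> 1 -> None


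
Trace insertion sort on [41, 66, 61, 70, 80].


Initial: [41, 66, 61, 70, 80]
Insert 66: [41, 66, 61, 70, 80]
Insert 61: [41, 61, 66, 70, 80]
Insert 70: [41, 61, 66, 70, 80]
Insert 80: [41, 61, 66, 70, 80]

Sorted: [41, 61, 66, 70, 80]


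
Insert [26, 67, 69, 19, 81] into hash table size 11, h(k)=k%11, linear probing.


Insert 26: h=4 -> slot 4
Insert 67: h=1 -> slot 1
Insert 69: h=3 -> slot 3
Insert 19: h=8 -> slot 8
Insert 81: h=4, 1 probes -> slot 5

Table: [None, 67, None, 69, 26, 81, None, None, 19, None, None]


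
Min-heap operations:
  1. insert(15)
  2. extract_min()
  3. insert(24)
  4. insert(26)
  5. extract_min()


insert(15) -> [15]
extract_min()->15, []
insert(24) -> [24]
insert(26) -> [24, 26]
extract_min()->24, [26]

Final heap: [26]


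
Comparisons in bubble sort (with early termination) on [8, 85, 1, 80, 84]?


Algorithm: bubble sort (with early termination)
Input: [8, 85, 1, 80, 84]
Sorted: [1, 8, 80, 84, 85]

9


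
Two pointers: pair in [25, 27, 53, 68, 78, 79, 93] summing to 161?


lo=0(25)+hi=6(93)=118
lo=1(27)+hi=6(93)=120
lo=2(53)+hi=6(93)=146
lo=3(68)+hi=6(93)=161

Yes: 68+93=161


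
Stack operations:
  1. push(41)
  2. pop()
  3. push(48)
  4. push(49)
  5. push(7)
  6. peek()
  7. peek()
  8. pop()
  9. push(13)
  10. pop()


push(41) -> [41]
pop()->41, []
push(48) -> [48]
push(49) -> [48, 49]
push(7) -> [48, 49, 7]
peek()->7
peek()->7
pop()->7, [48, 49]
push(13) -> [48, 49, 13]
pop()->13, [48, 49]

Final stack: [48, 49]


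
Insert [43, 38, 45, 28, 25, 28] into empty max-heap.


Insert 43: [43]
Insert 38: [43, 38]
Insert 45: [45, 38, 43]
Insert 28: [45, 38, 43, 28]
Insert 25: [45, 38, 43, 28, 25]
Insert 28: [45, 38, 43, 28, 25, 28]

Final heap: [45, 38, 43, 28, 25, 28]


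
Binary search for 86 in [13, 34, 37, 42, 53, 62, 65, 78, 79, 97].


Step 1: lo=0, hi=9, mid=4, val=53
Step 2: lo=5, hi=9, mid=7, val=78
Step 3: lo=8, hi=9, mid=8, val=79
Step 4: lo=9, hi=9, mid=9, val=97

Not found


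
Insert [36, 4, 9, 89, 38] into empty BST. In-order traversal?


Insert 36: root
Insert 4: L from 36
Insert 9: L from 36 -> R from 4
Insert 89: R from 36
Insert 38: R from 36 -> L from 89

In-order: [4, 9, 36, 38, 89]


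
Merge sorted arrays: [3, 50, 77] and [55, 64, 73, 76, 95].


Take 3 from A
Take 50 from A
Take 55 from B
Take 64 from B
Take 73 from B
Take 76 from B
Take 77 from A

Merged: [3, 50, 55, 64, 73, 76, 77, 95]


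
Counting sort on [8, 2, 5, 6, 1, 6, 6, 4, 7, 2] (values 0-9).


Input: [8, 2, 5, 6, 1, 6, 6, 4, 7, 2]
Counts: [0, 1, 2, 0, 1, 1, 3, 1, 1, 0]

Sorted: [1, 2, 2, 4, 5, 6, 6, 6, 7, 8]


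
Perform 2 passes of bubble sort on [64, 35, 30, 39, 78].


Initial: [64, 35, 30, 39, 78]
Pass 1: [35, 30, 39, 64, 78] (3 swaps)
Pass 2: [30, 35, 39, 64, 78] (1 swaps)

After 2 passes: [30, 35, 39, 64, 78]


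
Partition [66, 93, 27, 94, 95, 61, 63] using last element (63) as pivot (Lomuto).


Pivot: 63
  27 <= 63: swap -> [27, 93, 66, 94, 95, 61, 63]
  61 <= 63: swap -> [27, 61, 66, 94, 95, 93, 63]
Place pivot at 2: [27, 61, 63, 94, 95, 93, 66]

Partitioned: [27, 61, 63, 94, 95, 93, 66]


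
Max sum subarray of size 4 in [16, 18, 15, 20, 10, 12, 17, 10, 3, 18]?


[0:4]: 69
[1:5]: 63
[2:6]: 57
[3:7]: 59
[4:8]: 49
[5:9]: 42
[6:10]: 48

Max: 69 at [0:4]


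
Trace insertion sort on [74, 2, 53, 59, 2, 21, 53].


Initial: [74, 2, 53, 59, 2, 21, 53]
Insert 2: [2, 74, 53, 59, 2, 21, 53]
Insert 53: [2, 53, 74, 59, 2, 21, 53]
Insert 59: [2, 53, 59, 74, 2, 21, 53]
Insert 2: [2, 2, 53, 59, 74, 21, 53]
Insert 21: [2, 2, 21, 53, 59, 74, 53]
Insert 53: [2, 2, 21, 53, 53, 59, 74]

Sorted: [2, 2, 21, 53, 53, 59, 74]


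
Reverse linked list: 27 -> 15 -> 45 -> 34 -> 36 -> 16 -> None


Step 1: curr=27, set curr.next=prev(None) | reversed so far: 27
Step 2: curr=15, set curr.next=prev(27) | reversed so far: 15 -> 27
Step 3: curr=45, set curr.next=prev(15) | reversed so far: 45 -> 15 -> 27
Step 4: curr=34, set curr.next=prev(45) | reversed so far: 34 -> 45 -> 15 -> 27
Step 5: curr=36, set curr.next=prev(34) | reversed so far: 36 -> 34 -> 45 -> 15 -> 27
Step 6: curr=16, set curr.next=prev(36) | reversed so far: 16 -> 36 -> 34 -> 45 -> 15 -> 27

16 -> 36 -> 34 -> 45 -> 15 -> 27 -> None


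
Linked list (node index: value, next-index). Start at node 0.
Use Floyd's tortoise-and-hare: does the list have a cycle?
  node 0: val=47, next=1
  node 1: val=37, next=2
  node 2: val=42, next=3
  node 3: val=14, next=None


Floyd's tortoise (slow, +1) and hare (fast, +2):
  init: slow=0, fast=0
  step 1: slow=1, fast=2
  step 2: fast 2->3->None, no cycle

Cycle: no


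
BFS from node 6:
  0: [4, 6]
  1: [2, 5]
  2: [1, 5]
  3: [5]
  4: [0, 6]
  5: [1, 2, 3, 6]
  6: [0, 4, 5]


Visit 6, enqueue [0, 4, 5]
Visit 0, enqueue []
Visit 4, enqueue []
Visit 5, enqueue [1, 2, 3]
Visit 1, enqueue []
Visit 2, enqueue []
Visit 3, enqueue []

BFS order: [6, 0, 4, 5, 1, 2, 3]


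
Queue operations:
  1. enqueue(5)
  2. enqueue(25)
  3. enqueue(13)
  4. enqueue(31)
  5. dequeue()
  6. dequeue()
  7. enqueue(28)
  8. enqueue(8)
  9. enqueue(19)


enqueue(5) -> [5]
enqueue(25) -> [5, 25]
enqueue(13) -> [5, 25, 13]
enqueue(31) -> [5, 25, 13, 31]
dequeue()->5, [25, 13, 31]
dequeue()->25, [13, 31]
enqueue(28) -> [13, 31, 28]
enqueue(8) -> [13, 31, 28, 8]
enqueue(19) -> [13, 31, 28, 8, 19]

Final queue: [13, 31, 28, 8, 19]


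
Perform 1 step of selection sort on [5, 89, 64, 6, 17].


Initial: [5, 89, 64, 6, 17]
Step 1: min=5 at 0
  Swap: [5, 89, 64, 6, 17]

After 1 step: [5, 89, 64, 6, 17]


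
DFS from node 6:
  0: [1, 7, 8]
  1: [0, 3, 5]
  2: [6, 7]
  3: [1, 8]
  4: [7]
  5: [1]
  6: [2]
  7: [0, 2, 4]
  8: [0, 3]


Visit 6, push [2]
Visit 2, push [7]
Visit 7, push [4, 0]
Visit 0, push [8, 1]
Visit 1, push [5, 3]
Visit 3, push [8]
Visit 8, push []
Visit 5, push []
Visit 4, push []

DFS order: [6, 2, 7, 0, 1, 3, 8, 5, 4]


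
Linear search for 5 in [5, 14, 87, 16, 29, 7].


i=0: 5==5 found!

Found at 0, 1 comps


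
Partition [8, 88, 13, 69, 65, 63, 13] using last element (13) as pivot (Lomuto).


Pivot: 13
  8 <= 13: advance i (no swap)
  13 <= 13: swap -> [8, 13, 88, 69, 65, 63, 13]
Place pivot at 2: [8, 13, 13, 69, 65, 63, 88]

Partitioned: [8, 13, 13, 69, 65, 63, 88]


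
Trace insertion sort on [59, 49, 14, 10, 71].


Initial: [59, 49, 14, 10, 71]
Insert 49: [49, 59, 14, 10, 71]
Insert 14: [14, 49, 59, 10, 71]
Insert 10: [10, 14, 49, 59, 71]
Insert 71: [10, 14, 49, 59, 71]

Sorted: [10, 14, 49, 59, 71]


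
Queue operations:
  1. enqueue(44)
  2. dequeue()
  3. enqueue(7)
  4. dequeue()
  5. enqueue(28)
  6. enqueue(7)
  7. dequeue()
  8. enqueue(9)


enqueue(44) -> [44]
dequeue()->44, []
enqueue(7) -> [7]
dequeue()->7, []
enqueue(28) -> [28]
enqueue(7) -> [28, 7]
dequeue()->28, [7]
enqueue(9) -> [7, 9]

Final queue: [7, 9]


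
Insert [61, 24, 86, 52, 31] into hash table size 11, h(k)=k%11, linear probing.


Insert 61: h=6 -> slot 6
Insert 24: h=2 -> slot 2
Insert 86: h=9 -> slot 9
Insert 52: h=8 -> slot 8
Insert 31: h=9, 1 probes -> slot 10

Table: [None, None, 24, None, None, None, 61, None, 52, 86, 31]


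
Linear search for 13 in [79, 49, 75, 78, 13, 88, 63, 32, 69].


i=0: 79!=13
i=1: 49!=13
i=2: 75!=13
i=3: 78!=13
i=4: 13==13 found!

Found at 4, 5 comps


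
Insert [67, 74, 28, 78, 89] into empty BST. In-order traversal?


Insert 67: root
Insert 74: R from 67
Insert 28: L from 67
Insert 78: R from 67 -> R from 74
Insert 89: R from 67 -> R from 74 -> R from 78

In-order: [28, 67, 74, 78, 89]


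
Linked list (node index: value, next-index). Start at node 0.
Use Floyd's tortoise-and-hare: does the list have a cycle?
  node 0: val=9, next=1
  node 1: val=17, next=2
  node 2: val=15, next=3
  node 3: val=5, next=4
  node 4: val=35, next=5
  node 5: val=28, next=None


Floyd's tortoise (slow, +1) and hare (fast, +2):
  init: slow=0, fast=0
  step 1: slow=1, fast=2
  step 2: slow=2, fast=4
  step 3: fast 4->5->None, no cycle

Cycle: no


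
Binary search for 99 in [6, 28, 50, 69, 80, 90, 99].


Step 1: lo=0, hi=6, mid=3, val=69
Step 2: lo=4, hi=6, mid=5, val=90
Step 3: lo=6, hi=6, mid=6, val=99

Found at index 6


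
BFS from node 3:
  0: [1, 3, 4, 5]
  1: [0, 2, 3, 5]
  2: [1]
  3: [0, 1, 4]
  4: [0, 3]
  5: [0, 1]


Visit 3, enqueue [0, 1, 4]
Visit 0, enqueue [5]
Visit 1, enqueue [2]
Visit 4, enqueue []
Visit 5, enqueue []
Visit 2, enqueue []

BFS order: [3, 0, 1, 4, 5, 2]


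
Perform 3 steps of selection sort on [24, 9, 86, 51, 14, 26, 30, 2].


Initial: [24, 9, 86, 51, 14, 26, 30, 2]
Step 1: min=2 at 7
  Swap: [2, 9, 86, 51, 14, 26, 30, 24]
Step 2: min=9 at 1
  Swap: [2, 9, 86, 51, 14, 26, 30, 24]
Step 3: min=14 at 4
  Swap: [2, 9, 14, 51, 86, 26, 30, 24]

After 3 steps: [2, 9, 14, 51, 86, 26, 30, 24]


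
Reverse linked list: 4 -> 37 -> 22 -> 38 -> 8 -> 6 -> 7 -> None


Step 1: curr=4, set curr.next=prev(None) | reversed so far: 4
Step 2: curr=37, set curr.next=prev(4) | reversed so far: 37 -> 4
Step 3: curr=22, set curr.next=prev(37) | reversed so far: 22 -> 37 -> 4
Step 4: curr=38, set curr.next=prev(22) | reversed so far: 38 -> 22 -> 37 -> 4
Step 5: curr=8, set curr.next=prev(38) | reversed so far: 8 -> 38 -> 22 -> 37 -> 4
Step 6: curr=6, set curr.next=prev(8) | reversed so far: 6 -> 8 -> 38 -> 22 -> 37 -> 4
Step 7: curr=7, set curr.next=prev(6) | reversed so far: 7 -> 6 -> 8 -> 38 -> 22 -> 37 -> 4

7 -> 6 -> 8 -> 38 -> 22 -> 37 -> 4 -> None


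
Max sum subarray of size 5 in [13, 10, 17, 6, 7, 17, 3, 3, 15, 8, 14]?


[0:5]: 53
[1:6]: 57
[2:7]: 50
[3:8]: 36
[4:9]: 45
[5:10]: 46
[6:11]: 43

Max: 57 at [1:6]


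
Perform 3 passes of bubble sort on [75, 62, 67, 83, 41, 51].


Initial: [75, 62, 67, 83, 41, 51]
Pass 1: [62, 67, 75, 41, 51, 83] (4 swaps)
Pass 2: [62, 67, 41, 51, 75, 83] (2 swaps)
Pass 3: [62, 41, 51, 67, 75, 83] (2 swaps)

After 3 passes: [62, 41, 51, 67, 75, 83]


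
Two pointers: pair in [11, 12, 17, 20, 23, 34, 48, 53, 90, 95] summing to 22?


lo=0(11)+hi=9(95)=106
lo=0(11)+hi=8(90)=101
lo=0(11)+hi=7(53)=64
lo=0(11)+hi=6(48)=59
lo=0(11)+hi=5(34)=45
lo=0(11)+hi=4(23)=34
lo=0(11)+hi=3(20)=31
lo=0(11)+hi=2(17)=28
lo=0(11)+hi=1(12)=23

No pair found


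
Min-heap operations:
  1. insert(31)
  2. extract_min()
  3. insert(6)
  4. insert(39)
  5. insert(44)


insert(31) -> [31]
extract_min()->31, []
insert(6) -> [6]
insert(39) -> [6, 39]
insert(44) -> [6, 39, 44]

Final heap: [6, 39, 44]


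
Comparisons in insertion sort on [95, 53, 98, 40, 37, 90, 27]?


Algorithm: insertion sort
Input: [95, 53, 98, 40, 37, 90, 27]
Sorted: [27, 37, 40, 53, 90, 95, 98]

18


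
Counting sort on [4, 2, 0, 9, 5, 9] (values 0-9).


Input: [4, 2, 0, 9, 5, 9]
Counts: [1, 0, 1, 0, 1, 1, 0, 0, 0, 2]

Sorted: [0, 2, 4, 5, 9, 9]


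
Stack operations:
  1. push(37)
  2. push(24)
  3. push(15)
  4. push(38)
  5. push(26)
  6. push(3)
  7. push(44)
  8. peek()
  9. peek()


push(37) -> [37]
push(24) -> [37, 24]
push(15) -> [37, 24, 15]
push(38) -> [37, 24, 15, 38]
push(26) -> [37, 24, 15, 38, 26]
push(3) -> [37, 24, 15, 38, 26, 3]
push(44) -> [37, 24, 15, 38, 26, 3, 44]
peek()->44
peek()->44

Final stack: [37, 24, 15, 38, 26, 3, 44]


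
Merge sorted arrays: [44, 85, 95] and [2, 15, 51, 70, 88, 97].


Take 2 from B
Take 15 from B
Take 44 from A
Take 51 from B
Take 70 from B
Take 85 from A
Take 88 from B
Take 95 from A

Merged: [2, 15, 44, 51, 70, 85, 88, 95, 97]


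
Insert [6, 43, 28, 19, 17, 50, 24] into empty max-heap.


Insert 6: [6]
Insert 43: [43, 6]
Insert 28: [43, 6, 28]
Insert 19: [43, 19, 28, 6]
Insert 17: [43, 19, 28, 6, 17]
Insert 50: [50, 19, 43, 6, 17, 28]
Insert 24: [50, 19, 43, 6, 17, 28, 24]

Final heap: [50, 19, 43, 6, 17, 28, 24]
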